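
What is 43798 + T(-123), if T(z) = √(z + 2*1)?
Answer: 43798 + 11*I ≈ 43798.0 + 11.0*I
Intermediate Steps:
T(z) = √(2 + z) (T(z) = √(z + 2) = √(2 + z))
43798 + T(-123) = 43798 + √(2 - 123) = 43798 + √(-121) = 43798 + 11*I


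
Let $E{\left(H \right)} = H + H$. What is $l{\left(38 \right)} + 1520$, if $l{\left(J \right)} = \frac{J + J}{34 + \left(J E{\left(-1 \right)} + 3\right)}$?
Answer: $\frac{59204}{39} \approx 1518.1$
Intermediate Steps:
$E{\left(H \right)} = 2 H$
$l{\left(J \right)} = \frac{2 J}{37 - 2 J}$ ($l{\left(J \right)} = \frac{J + J}{34 + \left(J 2 \left(-1\right) + 3\right)} = \frac{2 J}{34 + \left(J \left(-2\right) + 3\right)} = \frac{2 J}{34 - \left(-3 + 2 J\right)} = \frac{2 J}{37 - 2 J}$)
$l{\left(38 \right)} + 1520 = \left(-2\right) 38 \frac{1}{-37 + 2 \cdot 38} + 1520 = \left(-2\right) 38 \frac{1}{-37 + 76} + 1520 = \left(-2\right) 38 \cdot \frac{1}{39} + 1520 = - \frac{76}{39} + 1520 = \frac{59204}{39}$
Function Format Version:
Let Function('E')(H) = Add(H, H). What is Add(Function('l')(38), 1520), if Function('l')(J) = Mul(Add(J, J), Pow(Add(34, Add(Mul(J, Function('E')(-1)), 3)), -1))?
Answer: Rational(59204, 39) ≈ 1518.1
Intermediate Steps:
Function('E')(H) = Mul(2, H)
Function('l')(J) = Mul(2, J, Pow(Add(37, Mul(-2, J)), -1)) (Function('l')(J) = Mul(Add(J, J), Pow(Add(34, Add(Mul(J, Mul(2, -1)), 3)), -1)) = Mul(Mul(2, J), Pow(Add(34, Add(Mul(J, -2), 3)), -1)) = Mul(Mul(2, J), Pow(Add(34, Add(Mul(-2, J), 3)), -1)) = Mul(Mul(2, J), Pow(Add(34, Add(3, Mul(-2, J))), -1)) = Mul(Mul(2, J), Pow(Add(37, Mul(-2, J)), -1)) = Mul(2, J, Pow(Add(37, Mul(-2, J)), -1)))
Add(Function('l')(38), 1520) = Add(Mul(-2, 38, Pow(Add(-37, Mul(2, 38)), -1)), 1520) = Add(Mul(-2, 38, Pow(Add(-37, 76), -1)), 1520) = Add(Mul(-2, 38, Pow(39, -1)), 1520) = Add(Mul(-2, 38, Rational(1, 39)), 1520) = Add(Rational(-76, 39), 1520) = Rational(59204, 39)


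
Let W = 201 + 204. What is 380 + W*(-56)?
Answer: -22300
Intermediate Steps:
W = 405
380 + W*(-56) = 380 + 405*(-56) = 380 - 22680 = -22300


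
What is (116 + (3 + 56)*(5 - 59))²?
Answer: 9424900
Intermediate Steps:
(116 + (3 + 56)*(5 - 59))² = (116 + 59*(-54))² = (116 - 3186)² = (-3070)² = 9424900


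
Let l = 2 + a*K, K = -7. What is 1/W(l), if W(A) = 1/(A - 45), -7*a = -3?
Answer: -46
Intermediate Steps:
a = 3/7 (a = -⅐*(-3) = 3/7 ≈ 0.42857)
l = -1 (l = 2 + (3/7)*(-7) = 2 - 3 = -1)
W(A) = 1/(-45 + A)
1/W(l) = 1/(1/(-45 - 1)) = 1/(1/(-46)) = 1/(-1/46) = -46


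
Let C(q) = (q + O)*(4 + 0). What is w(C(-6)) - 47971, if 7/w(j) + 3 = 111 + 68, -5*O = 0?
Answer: -8442889/176 ≈ -47971.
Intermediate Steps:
O = 0 (O = -1/5*0 = 0)
C(q) = 4*q (C(q) = (q + 0)*(4 + 0) = q*4 = 4*q)
w(j) = 7/176 (w(j) = 7/(-3 + (111 + 68)) = 7/(-3 + 179) = 7/176)
w(C(-6)) - 47971 = 7/176 - 47971 = -8442889/176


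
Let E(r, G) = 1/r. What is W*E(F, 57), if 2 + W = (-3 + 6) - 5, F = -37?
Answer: 4/37 ≈ 0.10811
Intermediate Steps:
W = -4 (W = -2 + ((-3 + 6) - 5) = -2 + (3 - 5) = -2 - 2 = -4)
W*E(F, 57) = -4/(-37) = -4*(-1/37) = 4/37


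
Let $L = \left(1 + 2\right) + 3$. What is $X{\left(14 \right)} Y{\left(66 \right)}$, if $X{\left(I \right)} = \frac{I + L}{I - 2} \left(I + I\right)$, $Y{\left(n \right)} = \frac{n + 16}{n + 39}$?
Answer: $\frac{328}{9} \approx 36.444$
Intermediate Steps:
$L = 6$ ($L = 3 + 3 = 6$)
$Y{\left(n \right)} = \frac{16 + n}{39 + n}$
$X{\left(I \right)} = \frac{2 I \left(6 + I\right)}{-2 + I}$ ($X{\left(I \right)} = \frac{I + 6}{I - 2} \left(I + I\right) = \frac{6 + I}{-2 + I} 2 I = \frac{2 I \left(6 + I\right)}{-2 + I}$)
$X{\left(14 \right)} Y{\left(66 \right)} = 2 \cdot 14 \frac{1}{-2 + 14} \left(6 + 14\right) \frac{16 + 66}{39 + 66} = 2 \cdot 14 \cdot \frac{1}{12} \cdot 20 \cdot \frac{1}{105} \cdot 82 = \frac{140}{3} \cdot \frac{82}{105} = \frac{328}{9}$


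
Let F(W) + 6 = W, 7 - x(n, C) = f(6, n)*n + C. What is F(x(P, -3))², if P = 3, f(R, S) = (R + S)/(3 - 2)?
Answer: 529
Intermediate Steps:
f(R, S) = R + S (f(R, S) = (R + S)/1 = (R + S)*1 = R + S)
x(n, C) = 7 - C - n*(6 + n) (x(n, C) = 7 - ((6 + n)*n + C) = 7 - (n*(6 + n) + C) = 7 - (C + n*(6 + n)) = 7 + (-C - n*(6 + n)) = 7 - C - n*(6 + n))
F(W) = -6 + W
F(x(P, -3))² = (-6 + (7 - 1*(-3) - 1*3*(6 + 3)))² = (-6 + (7 + 3 - 1*3*9))² = (-6 + (7 + 3 - 27))² = (-6 - 17)² = (-23)² = 529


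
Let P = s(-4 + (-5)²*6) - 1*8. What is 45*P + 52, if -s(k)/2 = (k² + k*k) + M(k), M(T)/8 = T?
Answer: -3942308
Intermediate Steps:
M(T) = 8*T
s(k) = -16*k - 4*k² (s(k) = -2*((k² + k*k) + 8*k) = -2*((k² + k²) + 8*k) = -2*(2*k² + 8*k) = -16*k - 4*k²)
P = -87608 (P = 4*(-4 + (-5)²*6)*(-4 - (-4 + (-5)²*6)) - 1*8 = 4*(-4 + 25*6)*(-4 - (-4 + 25*6)) - 8 = 4*(-4 + 150)*(-4 - (-4 + 150)) - 8 = 4*146*(-4 - 1*146) - 8 = 4*146*(-4 - 146) - 8 = 4*146*(-150) - 8 = -87600 - 8 = -87608)
45*P + 52 = 45*(-87608) + 52 = -3942360 + 52 = -3942308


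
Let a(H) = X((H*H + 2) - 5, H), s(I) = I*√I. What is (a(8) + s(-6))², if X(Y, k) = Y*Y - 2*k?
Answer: 13726809 - 44460*I*√6 ≈ 1.3727e+7 - 1.089e+5*I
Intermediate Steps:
s(I) = I^(3/2)
X(Y, k) = Y² - 2*k
a(H) = (-3 + H²)² - 2*H (a(H) = ((H*H + 2) - 5)² - 2*H = ((H² + 2) - 5)² - 2*H = ((2 + H²) - 5)² - 2*H = (-3 + H²)² - 2*H)
(a(8) + s(-6))² = (((-3 + 8²)² - 2*8) + (-6)^(3/2))² = (((-3 + 64)² - 16) - 6*I*√6)² = ((61² - 16) - 6*I*√6)² = ((3721 - 16) - 6*I*√6)² = (3705 - 6*I*√6)²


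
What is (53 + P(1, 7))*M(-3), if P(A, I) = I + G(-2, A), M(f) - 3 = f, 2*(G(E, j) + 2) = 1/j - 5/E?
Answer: 0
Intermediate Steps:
G(E, j) = -2 + 1/(2*j) - 5/(2*E) (G(E, j) = -2 + (1/j - 5/E)/2 = -2 + (1/(2*j) - 5/(2*E)) = -2 + 1/(2*j) - 5/(2*E))
M(f) = 3 + f
P(A, I) = -¾ + I + 1/(2*A) (P(A, I) = I + (-2 + 1/(2*A) - 5/2/(-2)) = I + (-2 + 1/(2*A) - 5/2*(-½)) = I + (-2 + 1/(2*A) + 5/4) = I + (-¾ + 1/(2*A)) = -¾ + I + 1/(2*A))
(53 + P(1, 7))*M(-3) = (53 + (-¾ + 7 + (½)/1))*(3 - 3) = (53 + (-¾ + 7 + (½)*1))*0 = (53 + (-¾ + 7 + ½))*0 = (53 + 27/4)*0 = (239/4)*0 = 0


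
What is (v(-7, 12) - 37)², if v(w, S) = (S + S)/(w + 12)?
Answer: 25921/25 ≈ 1036.8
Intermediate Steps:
v(w, S) = 2*S/(12 + w) (v(w, S) = (2*S)/(12 + w) = 2*S/(12 + w))
(v(-7, 12) - 37)² = (2*12/(12 - 7) - 37)² = (2*12/5 - 37)² = (2*12*(⅕) - 37)² = (24/5 - 37)² = (-161/5)² = 25921/25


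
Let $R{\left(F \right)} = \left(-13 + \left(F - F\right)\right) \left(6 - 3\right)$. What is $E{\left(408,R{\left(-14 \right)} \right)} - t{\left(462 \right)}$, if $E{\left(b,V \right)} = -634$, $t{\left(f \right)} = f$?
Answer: $-1096$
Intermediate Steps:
$R{\left(F \right)} = -39$ ($R{\left(F \right)} = \left(-13 + 0\right) 3 = \left(-13\right) 3 = -39$)
$E{\left(408,R{\left(-14 \right)} \right)} - t{\left(462 \right)} = -634 - 462 = -1096$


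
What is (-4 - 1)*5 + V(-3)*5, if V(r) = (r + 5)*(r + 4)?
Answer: -15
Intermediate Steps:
V(r) = (4 + r)*(5 + r) (V(r) = (5 + r)*(4 + r) = (4 + r)*(5 + r))
(-4 - 1)*5 + V(-3)*5 = (-4 - 1)*5 + (20 + (-3)**2 + 9*(-3))*5 = -5*5 + (20 + 9 - 27)*5 = -25 + 2*5 = -25 + 10 = -15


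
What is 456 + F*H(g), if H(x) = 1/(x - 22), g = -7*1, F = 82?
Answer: 13142/29 ≈ 453.17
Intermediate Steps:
g = -7
H(x) = 1/(-22 + x)
456 + F*H(g) = 456 + 82/(-22 - 7) = 456 + 82/(-29) = 456 + 82*(-1/29) = 456 - 82/29 = 13142/29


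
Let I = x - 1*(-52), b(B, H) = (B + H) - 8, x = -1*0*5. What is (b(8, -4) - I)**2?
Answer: 3136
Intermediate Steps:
x = 0 (x = 0*5 = 0)
b(B, H) = -8 + B + H
I = 52 (I = 0 - 1*(-52) = 0 + 52 = 52)
(b(8, -4) - I)**2 = ((-8 + 8 - 4) - 1*52)**2 = (-4 - 52)**2 = (-56)**2 = 3136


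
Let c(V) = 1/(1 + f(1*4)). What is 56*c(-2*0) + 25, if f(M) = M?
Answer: 181/5 ≈ 36.200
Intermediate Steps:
c(V) = 1/5 (c(V) = 1/(1 + 1*4) = 1/(1 + 4) = 1/5)
56*c(-2*0) + 25 = 56*(1/5) + 25 = 56/5 + 25 = 181/5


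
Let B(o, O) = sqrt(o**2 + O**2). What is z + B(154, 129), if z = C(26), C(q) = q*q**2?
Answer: 17576 + sqrt(40357) ≈ 17777.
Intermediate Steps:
C(q) = q**3
B(o, O) = sqrt(O**2 + o**2)
z = 17576 (z = 26**3 = 17576)
z + B(154, 129) = 17576 + sqrt(129**2 + 154**2) = 17576 + sqrt(16641 + 23716) = 17576 + sqrt(40357)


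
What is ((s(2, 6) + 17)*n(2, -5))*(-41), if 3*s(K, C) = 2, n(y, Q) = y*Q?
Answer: 21730/3 ≈ 7243.3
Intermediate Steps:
n(y, Q) = Q*y
s(K, C) = ⅔ (s(K, C) = (⅓)*2 = ⅔)
((s(2, 6) + 17)*n(2, -5))*(-41) = ((⅔ + 17)*(-5*2))*(-41) = ((53/3)*(-10))*(-41) = -530/3*(-41) = 21730/3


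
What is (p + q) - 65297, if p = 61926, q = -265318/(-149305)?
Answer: -503041837/149305 ≈ -3369.2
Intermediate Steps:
q = 265318/149305 (q = -265318*(-1/149305) = 265318/149305 ≈ 1.7770)
(p + q) - 65297 = (61926 + 265318/149305) - 65297 = 9246126748/149305 - 65297 = -503041837/149305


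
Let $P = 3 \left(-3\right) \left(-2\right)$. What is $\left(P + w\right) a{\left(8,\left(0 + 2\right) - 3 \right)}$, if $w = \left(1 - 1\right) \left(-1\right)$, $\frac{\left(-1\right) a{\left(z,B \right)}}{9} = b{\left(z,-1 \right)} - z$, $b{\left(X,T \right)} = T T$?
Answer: $1134$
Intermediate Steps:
$P = 18$ ($P = \left(-9\right) \left(-2\right) = 18$)
$b{\left(X,T \right)} = T^{2}$
$a{\left(z,B \right)} = -9 + 9 z$ ($a{\left(z,B \right)} = - 9 \left(\left(-1\right)^{2} - z\right) = - 9 \left(1 - z\right) = -9 + 9 z$)
$w = 0$ ($w = 0 \left(-1\right) = 0$)
$\left(P + w\right) a{\left(8,\left(0 + 2\right) - 3 \right)} = \left(18 + 0\right) \left(-9 + 9 \cdot 8\right) = 18 \left(-9 + 72\right) = 18 \cdot 63 = 1134$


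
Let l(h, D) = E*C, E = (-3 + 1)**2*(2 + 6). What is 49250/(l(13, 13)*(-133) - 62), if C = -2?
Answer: 985/169 ≈ 5.8284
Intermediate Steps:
E = 32 (E = (-2)**2*8 = 4*8 = 32)
l(h, D) = -64 (l(h, D) = 32*(-2) = -64)
49250/(l(13, 13)*(-133) - 62) = 49250/(-64*(-133) - 62) = 49250/(8512 - 62) = 49250/8450 = 49250*(1/8450) = 985/169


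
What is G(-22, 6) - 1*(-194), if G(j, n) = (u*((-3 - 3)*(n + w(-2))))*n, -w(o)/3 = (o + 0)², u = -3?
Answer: -454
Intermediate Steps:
w(o) = -3*o² (w(o) = -3*(o + 0)² = -3*o²)
G(j, n) = n*(-216 + 18*n) (G(j, n) = (-3*(-3 - 3)*(n - 3*(-2)²))*n = (-(-18)*(n - 3*4))*n = (-(-18)*(n - 12))*n = (-(-18)*(-12 + n))*n = (-3*(72 - 6*n))*n = (-216 + 18*n)*n = n*(-216 + 18*n))
G(-22, 6) - 1*(-194) = 18*6*(-12 + 6) - 1*(-194) = 18*6*(-6) + 194 = -648 + 194 = -454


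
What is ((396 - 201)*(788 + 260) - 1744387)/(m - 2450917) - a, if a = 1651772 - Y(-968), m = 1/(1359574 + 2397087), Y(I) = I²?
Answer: -6580867964352219881/9207264308136 ≈ -7.1475e+5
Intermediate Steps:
m = 1/3756661 ≈ 2.6619e-7
a = 714748 (a = 1651772 - 1*(-968)² = 1651772 - 1*937024 = 1651772 - 937024 = 714748)
((396 - 201)*(788 + 260) - 1744387)/(m - 2450917) - a = ((396 - 201)*(788 + 260) - 1744387)/(1/3756661 - 2450917) - 1*714748 = (195*1048 - 1744387)/(-9207264308136/3756661) - 714748 = (204360 - 1744387)*(-3756661/9207264308136) - 714748 = -1540027*(-3756661/9207264308136) - 714748 = 5785359369847/9207264308136 - 714748 = -6580867964352219881/9207264308136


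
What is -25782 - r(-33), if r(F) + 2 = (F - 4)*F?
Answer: -27001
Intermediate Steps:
r(F) = -2 + F*(-4 + F) (r(F) = -2 + (F - 4)*F = -2 + (-4 + F)*F = -2 + F*(-4 + F))
-25782 - r(-33) = -25782 - (-2 + (-33)² - 4*(-33)) = -25782 - (-2 + 1089 + 132) = -25782 - 1*1219 = -25782 - 1219 = -27001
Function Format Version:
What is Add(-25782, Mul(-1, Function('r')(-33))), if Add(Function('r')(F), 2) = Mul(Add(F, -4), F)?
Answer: -27001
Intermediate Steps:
Function('r')(F) = Add(-2, Mul(F, Add(-4, F))) (Function('r')(F) = Add(-2, Mul(Add(F, -4), F)) = Add(-2, Mul(Add(-4, F), F)) = Add(-2, Mul(F, Add(-4, F))))
Add(-25782, Mul(-1, Function('r')(-33))) = Add(-25782, Mul(-1, Add(-2, Pow(-33, 2), Mul(-4, -33)))) = Add(-25782, Mul(-1, Add(-2, 1089, 132))) = Add(-25782, Mul(-1, 1219)) = Add(-25782, -1219) = -27001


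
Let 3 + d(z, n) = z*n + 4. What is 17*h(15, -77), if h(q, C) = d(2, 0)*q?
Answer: 255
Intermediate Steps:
d(z, n) = 1 + n*z (d(z, n) = -3 + (z*n + 4) = -3 + (n*z + 4) = -3 + (4 + n*z) = 1 + n*z)
h(q, C) = q (h(q, C) = (1 + 0*2)*q = (1 + 0)*q = 1*q = q)
17*h(15, -77) = 17*15 = 255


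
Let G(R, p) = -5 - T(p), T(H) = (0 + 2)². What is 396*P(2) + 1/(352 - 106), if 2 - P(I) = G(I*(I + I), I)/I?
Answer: 633205/246 ≈ 2574.0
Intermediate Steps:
T(H) = 4 (T(H) = 2² = 4)
G(R, p) = -9 (G(R, p) = -5 - 1*4 = -5 - 4 = -9)
P(I) = 2 + 9/I (P(I) = 2 - (-9)/I = 2 + 9/I)
396*P(2) + 1/(352 - 106) = 396*(2 + 9/2) + 1/(352 - 106) = 396*(2 + 9*(½)) + 1/246 = 396*(2 + 9/2) + 1/246 = 396*(13/2) + 1/246 = 2574 + 1/246 = 633205/246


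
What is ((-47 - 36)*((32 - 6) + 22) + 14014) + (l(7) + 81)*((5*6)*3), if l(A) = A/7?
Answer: 17410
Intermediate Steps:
l(A) = A/7 (l(A) = A*(⅐) = A/7)
((-47 - 36)*((32 - 6) + 22) + 14014) + (l(7) + 81)*((5*6)*3) = ((-47 - 36)*((32 - 6) + 22) + 14014) + ((⅐)*7 + 81)*((5*6)*3) = (-83*(26 + 22) + 14014) + (1 + 81)*(30*3) = (-83*48 + 14014) + 82*90 = (-3984 + 14014) + 7380 = 10030 + 7380 = 17410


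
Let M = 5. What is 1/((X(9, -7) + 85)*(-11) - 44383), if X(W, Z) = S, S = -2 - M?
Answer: -1/45241 ≈ -2.2104e-5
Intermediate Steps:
S = -7 (S = -2 - 1*5 = -2 - 5 = -7)
X(W, Z) = -7
1/((X(9, -7) + 85)*(-11) - 44383) = 1/((-7 + 85)*(-11) - 44383) = 1/(78*(-11) - 44383) = 1/(-858 - 44383) = 1/(-45241) = -1/45241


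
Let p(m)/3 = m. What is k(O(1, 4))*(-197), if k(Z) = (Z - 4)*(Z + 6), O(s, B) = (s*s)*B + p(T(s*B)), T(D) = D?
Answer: -52008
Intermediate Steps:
p(m) = 3*m
O(s, B) = B*s² + 3*B*s (O(s, B) = (s*s)*B + 3*(s*B) = s²*B + 3*(B*s) = B*s² + 3*B*s)
k(Z) = (-4 + Z)*(6 + Z)
k(O(1, 4))*(-197) = (-24 + (4*1*(3 + 1))² + 2*(4*1*(3 + 1)))*(-197) = (-24 + (4*1*4)² + 2*(4*1*4))*(-197) = (-24 + 16² + 2*16)*(-197) = (-24 + 256 + 32)*(-197) = 264*(-197) = -52008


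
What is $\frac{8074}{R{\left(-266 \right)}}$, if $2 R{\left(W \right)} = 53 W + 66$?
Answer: $- \frac{4037}{3508} \approx -1.1508$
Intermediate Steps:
$R{\left(W \right)} = 33 + \frac{53 W}{2}$ ($R{\left(W \right)} = \frac{53 W + 66}{2} = \frac{66 + 53 W}{2} = 33 + \frac{53 W}{2}$)
$\frac{8074}{R{\left(-266 \right)}} = \frac{8074}{33 + \frac{53}{2} \left(-266\right)} = \frac{8074}{33 - 7049} = \frac{8074}{-7016} = 8074 \left(- \frac{1}{7016}\right) = - \frac{4037}{3508}$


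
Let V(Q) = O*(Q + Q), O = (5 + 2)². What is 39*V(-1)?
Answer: -3822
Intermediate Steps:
O = 49 (O = 7² = 49)
V(Q) = 98*Q (V(Q) = 49*(Q + Q) = 49*(2*Q) = 98*Q)
39*V(-1) = 39*(98*(-1)) = 39*(-98) = -3822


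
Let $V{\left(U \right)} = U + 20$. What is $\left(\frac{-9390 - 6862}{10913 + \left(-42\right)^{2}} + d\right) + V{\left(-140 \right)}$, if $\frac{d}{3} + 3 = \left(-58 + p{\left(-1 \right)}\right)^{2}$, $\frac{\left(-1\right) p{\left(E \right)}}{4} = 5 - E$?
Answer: $\frac{254068859}{12677} \approx 20042.0$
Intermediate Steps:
$p{\left(E \right)} = -20 + 4 E$ ($p{\left(E \right)} = - 4 \left(5 - E\right) = -20 + 4 E$)
$V{\left(U \right)} = 20 + U$
$d = 20163$ ($d = -9 + 3 \left(-58 + \left(-20 + 4 \left(-1\right)\right)\right)^{2} = -9 + 3 \left(-58 - 24\right)^{2} = -9 + 3 \left(-82\right)^{2} = -9 + 3 \cdot 6724 = -9 + 20172 = 20163$)
$\left(\frac{-9390 - 6862}{10913 + \left(-42\right)^{2}} + d\right) + V{\left(-140 \right)} = \left(\frac{-9390 - 6862}{10913 + \left(-42\right)^{2}} + 20163\right) + \left(20 - 140\right) = \left(- \frac{16252}{10913 + 1764} + 20163\right) - 120 = \left(- \frac{16252}{12677} + 20163\right) - 120 = \frac{255590099}{12677} - 120 = \frac{254068859}{12677}$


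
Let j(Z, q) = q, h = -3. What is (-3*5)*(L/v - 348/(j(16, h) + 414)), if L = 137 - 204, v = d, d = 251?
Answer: 574425/34387 ≈ 16.705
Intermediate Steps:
v = 251
L = -67
(-3*5)*(L/v - 348/(j(16, h) + 414)) = (-3*5)*(-67/251 - 348/(-3 + 414)) = -15*(-67*1/251 - 348/411) = -15*(-67/251 - 348*1/411) = -15*(-67/251 - 116/137) = -15*(-38295/34387) = 574425/34387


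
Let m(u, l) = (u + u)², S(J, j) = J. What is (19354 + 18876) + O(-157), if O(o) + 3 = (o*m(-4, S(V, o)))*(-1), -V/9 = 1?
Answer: 48275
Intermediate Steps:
V = -9 (V = -9*1 = -9)
m(u, l) = 4*u² (m(u, l) = (2*u)² = 4*u²)
O(o) = -3 - 64*o (O(o) = -3 + (o*(4*(-4)²))*(-1) = -3 + (o*(4*16))*(-1) = -3 + (o*64)*(-1) = -3 + (64*o)*(-1) = -3 - 64*o)
(19354 + 18876) + O(-157) = (19354 + 18876) + (-3 - 64*(-157)) = 38230 + (-3 + 10048) = 38230 + 10045 = 48275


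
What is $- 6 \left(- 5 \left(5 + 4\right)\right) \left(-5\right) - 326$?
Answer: $-1676$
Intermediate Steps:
$- 6 \left(- 5 \left(5 + 4\right)\right) \left(-5\right) - 326 = - 6 \left(\left(-5\right) 9\right) \left(-5\right) - 326 = \left(-6\right) \left(-45\right) \left(-5\right) - 326 = 270 \left(-5\right) - 326 = -1350 - 326 = -1676$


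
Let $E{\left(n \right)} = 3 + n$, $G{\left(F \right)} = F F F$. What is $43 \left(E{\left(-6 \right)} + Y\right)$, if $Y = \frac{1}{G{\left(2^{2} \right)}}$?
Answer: $- \frac{8213}{64} \approx -128.33$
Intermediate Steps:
$G{\left(F \right)} = F^{3}$ ($G{\left(F \right)} = F^{2} F = F^{3}$)
$Y = \frac{1}{64}$ ($Y = \frac{1}{\left(2^{2}\right)^{3}} = \frac{1}{4^{3}} = \frac{1}{64} \approx 0.015625$)
$43 \left(E{\left(-6 \right)} + Y\right) = 43 \left(\left(3 - 6\right) + \frac{1}{64}\right) = 43 \left(-3 + \frac{1}{64}\right) = 43 \left(- \frac{191}{64}\right) = - \frac{8213}{64}$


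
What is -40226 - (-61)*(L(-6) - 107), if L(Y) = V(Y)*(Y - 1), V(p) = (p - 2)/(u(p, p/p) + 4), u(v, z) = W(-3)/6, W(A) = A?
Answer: -45777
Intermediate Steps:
u(v, z) = -½ (u(v, z) = -3/6 = -3*⅙ = -½)
V(p) = -4/7 + 2*p/7 (V(p) = (p - 2)/(-½ + 4) = (-2 + p)/(7/2) = (-2 + p)*(2/7) = -4/7 + 2*p/7)
L(Y) = (-1 + Y)*(-4/7 + 2*Y/7) (L(Y) = (-4/7 + 2*Y/7)*(Y - 1) = (-4/7 + 2*Y/7)*(-1 + Y) = (-1 + Y)*(-4/7 + 2*Y/7))
-40226 - (-61)*(L(-6) - 107) = -40226 - (-61)*(2*(-1 - 6)*(-2 - 6)/7 - 107) = -40226 - (-61)*((2/7)*(-7)*(-8) - 107) = -40226 - (-61)*(16 - 107) = -40226 - (-61)*(-91) = -40226 - 1*5551 = -40226 - 5551 = -45777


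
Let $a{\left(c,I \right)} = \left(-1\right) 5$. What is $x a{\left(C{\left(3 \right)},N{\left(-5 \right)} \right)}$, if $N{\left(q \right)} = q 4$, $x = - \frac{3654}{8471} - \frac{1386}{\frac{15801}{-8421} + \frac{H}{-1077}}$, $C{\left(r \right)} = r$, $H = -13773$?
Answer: $\frac{2698077847185}{4233992162} \approx 637.24$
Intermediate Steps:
$x = - \frac{539615569437}{4233992162}$ ($x = - \frac{3654}{8471} - \frac{1386}{\frac{15801}{-8421} - \frac{13773}{-1077}} = \left(-3654\right) \frac{1}{8471} - \frac{1386}{15801 \left(- \frac{1}{8421}\right) - - \frac{4591}{359}} = - \frac{3654}{8471} - \frac{1386}{- \frac{5267}{2807} + \frac{4591}{359}} = - \frac{3654}{8471} - \frac{1386}{\frac{10996084}{1007713}} = - \frac{3654}{8471} - \frac{63485919}{499822} = - \frac{539615569437}{4233992162} \approx -127.45$)
$N{\left(q \right)} = 4 q$
$a{\left(c,I \right)} = -5$
$x a{\left(C{\left(3 \right)},N{\left(-5 \right)} \right)} = \left(- \frac{539615569437}{4233992162}\right) \left(-5\right) = \frac{2698077847185}{4233992162}$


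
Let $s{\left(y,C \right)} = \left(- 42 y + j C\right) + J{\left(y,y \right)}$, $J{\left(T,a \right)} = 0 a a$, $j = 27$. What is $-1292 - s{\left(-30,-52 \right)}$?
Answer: $-1148$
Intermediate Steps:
$J{\left(T,a \right)} = 0$ ($J{\left(T,a \right)} = 0 a = 0$)
$s{\left(y,C \right)} = - 42 y + 27 C$ ($s{\left(y,C \right)} = \left(- 42 y + 27 C\right) + 0 = - 42 y + 27 C$)
$-1292 - s{\left(-30,-52 \right)} = -1292 - \left(\left(-42\right) \left(-30\right) + 27 \left(-52\right)\right) = -1292 - \left(1260 - 1404\right) = -1292 - -144 = -1292 + 144 = -1148$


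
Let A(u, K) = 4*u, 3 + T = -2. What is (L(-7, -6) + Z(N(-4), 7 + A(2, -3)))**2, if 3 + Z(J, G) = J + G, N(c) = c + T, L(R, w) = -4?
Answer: 1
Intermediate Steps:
T = -5 (T = -3 - 2 = -5)
N(c) = -5 + c (N(c) = c - 5 = -5 + c)
Z(J, G) = -3 + G + J (Z(J, G) = -3 + (J + G) = -3 + (G + J) = -3 + G + J)
(L(-7, -6) + Z(N(-4), 7 + A(2, -3)))**2 = (-4 + (-3 + (7 + 4*2) + (-5 - 4)))**2 = (-4 + (-3 + (7 + 8) - 9))**2 = (-4 + (-3 + 15 - 9))**2 = (-4 + 3)**2 = (-1)**2 = 1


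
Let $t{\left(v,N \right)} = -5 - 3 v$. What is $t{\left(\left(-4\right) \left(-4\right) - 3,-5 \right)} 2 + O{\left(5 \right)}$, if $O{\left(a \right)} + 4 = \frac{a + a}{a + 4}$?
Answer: $- \frac{818}{9} \approx -90.889$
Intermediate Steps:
$O{\left(a \right)} = -4 + \frac{2 a}{4 + a}$ ($O{\left(a \right)} = -4 + \frac{a + a}{a + 4} = -4 + \frac{2 a}{4 + a}$)
$t{\left(\left(-4\right) \left(-4\right) - 3,-5 \right)} 2 + O{\left(5 \right)} = \left(-5 - 3 \left(\left(-4\right) \left(-4\right) - 3\right)\right) 2 + \frac{2 \left(-8 - 5\right)}{4 + 5} = \left(-5 - 3 \left(16 - 3\right)\right) 2 + \frac{2 \left(-8 - 5\right)}{9} = \left(-5 - 39\right) 2 + 2 \cdot \frac{1}{9} \left(-13\right) = \left(-5 - 39\right) 2 - \frac{26}{9} = \left(-44\right) 2 - \frac{26}{9} = -88 - \frac{26}{9} = - \frac{818}{9}$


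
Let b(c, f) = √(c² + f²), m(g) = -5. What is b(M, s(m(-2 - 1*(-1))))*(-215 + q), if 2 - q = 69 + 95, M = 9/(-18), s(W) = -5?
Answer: -377*√101/2 ≈ -1894.4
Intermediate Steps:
M = -½ (M = 9*(-1/18) = -½ ≈ -0.50000)
q = -162 (q = 2 - (69 + 95) = 2 - 1*164 = 2 - 164 = -162)
b(M, s(m(-2 - 1*(-1))))*(-215 + q) = √((-½)² + (-5)²)*(-215 - 162) = √(¼ + 25)*(-377) = √(101/4)*(-377) = (√101/2)*(-377) = -377*√101/2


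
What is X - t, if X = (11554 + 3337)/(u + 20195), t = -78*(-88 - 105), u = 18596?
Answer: -583944823/38791 ≈ -15054.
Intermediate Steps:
t = 15054 (t = -78*(-193) = 15054)
X = 14891/38791 (X = (11554 + 3337)/(18596 + 20195) = 14891/38791 ≈ 0.38388)
X - t = 14891/38791 - 1*15054 = 14891/38791 - 15054 = -583944823/38791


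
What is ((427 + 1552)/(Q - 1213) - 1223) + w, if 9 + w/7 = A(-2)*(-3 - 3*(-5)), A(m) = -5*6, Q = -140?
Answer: -5151497/1353 ≈ -3807.5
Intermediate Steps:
A(m) = -30
w = -2583 (w = -63 + 7*(-30*(-3 - 3*(-5))) = -63 + 7*(-30*(-3 + 15)) = -63 + 7*(-30*12) = -63 + 7*(-360) = -63 - 2520 = -2583)
((427 + 1552)/(Q - 1213) - 1223) + w = ((427 + 1552)/(-140 - 1213) - 1223) - 2583 = (1979/(-1353) - 1223) - 2583 = (1979*(-1/1353) - 1223) - 2583 = (-1979/1353 - 1223) - 2583 = -1656698/1353 - 2583 = -5151497/1353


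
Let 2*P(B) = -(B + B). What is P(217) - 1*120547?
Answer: -120764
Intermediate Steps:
P(B) = -B (P(B) = (-(B + B))/2 = (-2*B)/2 = -B)
P(217) - 1*120547 = -1*217 - 1*120547 = -217 - 120547 = -120764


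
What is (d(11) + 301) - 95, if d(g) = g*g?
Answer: 327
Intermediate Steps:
d(g) = g²
(d(11) + 301) - 95 = (11² + 301) - 95 = (121 + 301) - 95 = 422 - 95 = 327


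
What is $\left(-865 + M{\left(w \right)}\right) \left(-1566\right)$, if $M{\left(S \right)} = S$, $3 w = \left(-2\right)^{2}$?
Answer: $1352502$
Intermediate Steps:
$w = \frac{4}{3}$ ($w = \frac{\left(-2\right)^{2}}{3} = \frac{1}{3} \cdot 4 = \frac{4}{3} \approx 1.3333$)
$\left(-865 + M{\left(w \right)}\right) \left(-1566\right) = \left(-865 + \frac{4}{3}\right) \left(-1566\right) = \left(- \frac{2591}{3}\right) \left(-1566\right) = 1352502$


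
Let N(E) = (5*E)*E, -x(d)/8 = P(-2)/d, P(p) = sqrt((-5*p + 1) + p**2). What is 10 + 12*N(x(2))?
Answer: 14410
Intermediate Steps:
P(p) = sqrt(1 + p**2 - 5*p) (P(p) = sqrt((1 - 5*p) + p**2) = sqrt(1 + p**2 - 5*p))
x(d) = -8*sqrt(15)/d (x(d) = -8*sqrt(1 + (-2)**2 - 5*(-2))/d = -8*sqrt(1 + 4 + 10)/d = -8*sqrt(15)/d)
N(E) = 5*E**2
10 + 12*N(x(2)) = 10 + 12*(5*(-8*sqrt(15)/2)**2) = 10 + 12*(5*(-8*sqrt(15)*1/2)**2) = 10 + 12*(5*(-4*sqrt(15))**2) = 10 + 12*(5*240) = 10 + 12*1200 = 10 + 14400 = 14410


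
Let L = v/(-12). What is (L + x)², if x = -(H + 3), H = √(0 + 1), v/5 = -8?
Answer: 4/9 ≈ 0.44444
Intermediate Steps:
v = -40 (v = 5*(-8) = -40)
H = 1 (H = √1 = 1)
L = 10/3 (L = -40/(-12) = -40*(-1/12) = 10/3 ≈ 3.3333)
x = -4 (x = -(1 + 3) = -1*4 = -4)
(L + x)² = (10/3 - 4)² = (-⅔)² = 4/9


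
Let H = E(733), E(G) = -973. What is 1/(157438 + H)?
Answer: 1/156465 ≈ 6.3912e-6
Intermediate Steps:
H = -973
1/(157438 + H) = 1/(157438 - 973) = 1/156465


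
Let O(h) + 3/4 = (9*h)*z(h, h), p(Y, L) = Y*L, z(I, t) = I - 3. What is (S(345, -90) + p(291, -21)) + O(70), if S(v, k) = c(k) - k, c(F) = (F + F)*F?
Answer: 209553/4 ≈ 52388.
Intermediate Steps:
z(I, t) = -3 + I
p(Y, L) = L*Y
c(F) = 2*F**2 (c(F) = (2*F)*F = 2*F**2)
O(h) = -3/4 + 9*h*(-3 + h) (O(h) = -3/4 + (9*h)*(-3 + h) = -3/4 + 9*h*(-3 + h))
S(v, k) = -k + 2*k**2 (S(v, k) = 2*k**2 - k = -k + 2*k**2)
(S(345, -90) + p(291, -21)) + O(70) = (-90*(-1 + 2*(-90)) - 21*291) + (-3/4 + 9*70*(-3 + 70)) = (-90*(-1 - 180) - 6111) + (-3/4 + 9*70*67) = (-90*(-181) - 6111) + (-3/4 + 42210) = (16290 - 6111) + 168837/4 = 10179 + 168837/4 = 209553/4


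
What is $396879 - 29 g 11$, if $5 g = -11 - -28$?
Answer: $\frac{1978972}{5} \approx 3.9579 \cdot 10^{5}$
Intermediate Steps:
$g = \frac{17}{5}$ ($g = \frac{-11 - -28}{5} = \frac{-11 + 28}{5} = \frac{1}{5} \cdot 17 = \frac{17}{5} \approx 3.4$)
$396879 - 29 g 11 = 396879 - 29 \cdot \frac{17}{5} \cdot 11 = 396879 - \frac{493}{5} \cdot 11 = 396879 - \frac{5423}{5} = \frac{1978972}{5}$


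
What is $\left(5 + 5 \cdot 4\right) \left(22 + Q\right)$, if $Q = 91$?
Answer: $2825$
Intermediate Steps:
$\left(5 + 5 \cdot 4\right) \left(22 + Q\right) = \left(5 + 5 \cdot 4\right) \left(22 + 91\right) = \left(5 + 20\right) 113 = 25 \cdot 113 = 2825$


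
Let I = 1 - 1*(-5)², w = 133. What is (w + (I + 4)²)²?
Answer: 284089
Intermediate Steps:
I = -24 (I = 1 - 1*25 = 1 - 25 = -24)
(w + (I + 4)²)² = (133 + (-24 + 4)²)² = (133 + (-20)²)² = (133 + 400)² = 533² = 284089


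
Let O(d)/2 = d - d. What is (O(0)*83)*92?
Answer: 0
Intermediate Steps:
O(d) = 0 (O(d) = 2*(d - d) = 2*0 = 0)
(O(0)*83)*92 = (0*83)*92 = 0*92 = 0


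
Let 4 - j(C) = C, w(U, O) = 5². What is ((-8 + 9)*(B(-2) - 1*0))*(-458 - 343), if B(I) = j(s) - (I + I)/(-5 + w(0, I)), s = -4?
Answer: -32841/5 ≈ -6568.2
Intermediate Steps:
w(U, O) = 25
j(C) = 4 - C
B(I) = 8 - I/10 (B(I) = (4 - 1*(-4)) - (I + I)/(-5 + 25) = (4 + 4) - 2*I/20 = 8 - 2*I/20 = 8 - I/10)
((-8 + 9)*(B(-2) - 1*0))*(-458 - 343) = ((-8 + 9)*((8 - ⅒*(-2)) - 1*0))*(-458 - 343) = (1*((8 + ⅕) + 0))*(-801) = (1*(41/5 + 0))*(-801) = (1*(41/5))*(-801) = (41/5)*(-801) = -32841/5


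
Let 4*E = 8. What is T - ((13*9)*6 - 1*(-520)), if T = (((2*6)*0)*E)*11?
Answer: -1222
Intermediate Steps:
E = 2 (E = (1/4)*8 = 2)
T = 0 (T = (((2*6)*0)*2)*11 = ((12*0)*2)*11 = (0*2)*11 = 0*11 = 0)
T - ((13*9)*6 - 1*(-520)) = 0 - ((13*9)*6 - 1*(-520)) = 0 - (117*6 + 520) = 0 - (702 + 520) = 0 - 1*1222 = 0 - 1222 = -1222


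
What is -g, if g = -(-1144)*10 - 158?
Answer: -11282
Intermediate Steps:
g = 11282 (g = -104*(-110) - 158 = 11440 - 158 = 11282)
-g = -1*11282 = -11282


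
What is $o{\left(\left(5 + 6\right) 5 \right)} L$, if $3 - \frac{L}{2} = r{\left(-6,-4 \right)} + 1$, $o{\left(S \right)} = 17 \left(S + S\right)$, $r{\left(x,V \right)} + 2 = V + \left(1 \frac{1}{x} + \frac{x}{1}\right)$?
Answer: $\frac{158950}{3} \approx 52983.0$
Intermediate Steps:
$r{\left(x,V \right)} = -2 + V + x + \frac{1}{x}$ ($r{\left(x,V \right)} = -2 + \left(V + \left(1 \frac{1}{x} + \frac{x}{1}\right)\right) = -2 + \left(V + \left(\frac{1}{x} + x 1\right)\right) = -2 + \left(V + \left(\frac{1}{x} + x\right)\right) = -2 + \left(V + \left(x + \frac{1}{x}\right)\right) = -2 + \left(V + x + \frac{1}{x}\right) = -2 + V + x + \frac{1}{x}$)
$o{\left(S \right)} = 34 S$ ($o{\left(S \right)} = 17 \cdot 2 S = 34 S$)
$L = \frac{85}{3}$ ($L = 6 - 2 \left(\left(-2 - 4 - 6 + \frac{1}{-6}\right) + 1\right) = 6 - 2 \left(\left(-2 - 4 - 6 - \frac{1}{6}\right) + 1\right) = 6 - 2 \left(- \frac{73}{6} + 1\right) = 6 - - \frac{67}{3} = 6 + \frac{67}{3} = \frac{85}{3} \approx 28.333$)
$o{\left(\left(5 + 6\right) 5 \right)} L = 34 \left(5 + 6\right) 5 \cdot \frac{85}{3} = 34 \cdot 11 \cdot 5 \cdot \frac{85}{3} = 34 \cdot 55 \cdot \frac{85}{3} = 1870 \cdot \frac{85}{3} = \frac{158950}{3}$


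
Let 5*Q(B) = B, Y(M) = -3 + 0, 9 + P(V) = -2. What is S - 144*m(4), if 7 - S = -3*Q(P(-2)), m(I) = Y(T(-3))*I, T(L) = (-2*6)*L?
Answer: 8642/5 ≈ 1728.4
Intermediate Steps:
T(L) = -12*L
P(V) = -11 (P(V) = -9 - 2 = -11)
Y(M) = -3
Q(B) = B/5
m(I) = -3*I
S = ⅖ (S = 7 - (-3)*(⅕)*(-11) = 7 - (-3)*(-11)/5 = 7 - 1*33/5 = 7 - 33/5 = ⅖ ≈ 0.40000)
S - 144*m(4) = ⅖ - (-432)*4 = ⅖ - 144*(-12) = ⅖ + 1728 = 8642/5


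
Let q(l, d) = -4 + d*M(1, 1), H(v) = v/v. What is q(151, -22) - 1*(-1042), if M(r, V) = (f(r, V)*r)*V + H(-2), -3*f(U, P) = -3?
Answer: 994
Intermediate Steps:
f(U, P) = 1 (f(U, P) = -1/3*(-3) = 1)
H(v) = 1
M(r, V) = 1 + V*r (M(r, V) = (1*r)*V + 1 = r*V + 1 = V*r + 1 = 1 + V*r)
q(l, d) = -4 + 2*d (q(l, d) = -4 + d*(1 + 1*1) = -4 + d*(1 + 1) = -4 + d*2 = -4 + 2*d)
q(151, -22) - 1*(-1042) = (-4 + 2*(-22)) - 1*(-1042) = (-4 - 44) + 1042 = -48 + 1042 = 994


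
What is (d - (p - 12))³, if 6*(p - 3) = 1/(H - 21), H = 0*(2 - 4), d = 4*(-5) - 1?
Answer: -3449795831/2000376 ≈ -1724.6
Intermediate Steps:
d = -21 (d = -20 - 1 = -21)
H = 0 (H = 0*(-2) = 0)
p = 377/126 (p = 3 + 1/(6*(0 - 21)) = 3 + (⅙)/(-21) = 3 + (⅙)*(-1/21) = 3 - 1/126 = 377/126 ≈ 2.9921)
(d - (p - 12))³ = (-21 - (377/126 - 12))³ = (-21 - 1*(-1135/126))³ = (-21 + 1135/126)³ = (-1511/126)³ = -3449795831/2000376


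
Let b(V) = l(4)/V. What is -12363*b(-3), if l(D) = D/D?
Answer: 4121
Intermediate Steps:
l(D) = 1
b(V) = 1/V
-12363*b(-3) = -12363/(-3) = -12363*(-⅓) = 4121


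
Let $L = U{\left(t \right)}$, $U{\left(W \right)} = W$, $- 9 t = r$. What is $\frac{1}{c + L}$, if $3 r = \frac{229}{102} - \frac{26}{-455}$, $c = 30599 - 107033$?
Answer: $- \frac{96390}{7367481479} \approx -1.3083 \cdot 10^{-5}$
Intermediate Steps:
$c = -76434$ ($c = 30599 - 107033 = -76434$)
$r = \frac{8219}{10710}$ ($r = \frac{\frac{229}{102} - \frac{26}{-455}}{3} = \frac{229 \cdot \frac{1}{102} - - \frac{2}{35}}{3} = \frac{\frac{229}{102} + \frac{2}{35}}{3} = \frac{1}{3} \cdot \frac{8219}{3570} = \frac{8219}{10710} \approx 0.76741$)
$t = - \frac{8219}{96390}$ ($t = \left(- \frac{1}{9}\right) \frac{8219}{10710} = - \frac{8219}{96390} \approx -0.085268$)
$L = - \frac{8219}{96390} \approx -0.085268$
$\frac{1}{c + L} = \frac{1}{-76434 - \frac{8219}{96390}} = \frac{1}{- \frac{7367481479}{96390}} = - \frac{96390}{7367481479}$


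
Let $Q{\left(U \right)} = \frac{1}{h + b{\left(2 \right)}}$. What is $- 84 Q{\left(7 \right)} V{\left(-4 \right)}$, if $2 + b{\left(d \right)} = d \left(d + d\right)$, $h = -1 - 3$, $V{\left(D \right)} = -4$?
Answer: $168$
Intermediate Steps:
$h = -4$ ($h = -1 - 3 = -4$)
$b{\left(d \right)} = -2 + 2 d^{2}$ ($b{\left(d \right)} = -2 + d \left(d + d\right) = -2 + d 2 d = -2 + 2 d^{2}$)
$Q{\left(U \right)} = \frac{1}{2}$ ($Q{\left(U \right)} = \frac{1}{-4 - \left(2 - 2 \cdot 2^{2}\right)} = \frac{1}{-4 + \left(-2 + 2 \cdot 4\right)} = \frac{1}{-4 + \left(-2 + 8\right)} = \frac{1}{-4 + 6} = \frac{1}{2}$)
$- 84 Q{\left(7 \right)} V{\left(-4 \right)} = \left(-84\right) \frac{1}{2} \left(-4\right) = \left(-42\right) \left(-4\right) = 168$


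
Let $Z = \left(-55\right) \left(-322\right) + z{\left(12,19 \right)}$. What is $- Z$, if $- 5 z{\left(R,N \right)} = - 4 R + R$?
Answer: $- \frac{88586}{5} \approx -17717.0$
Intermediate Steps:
$z{\left(R,N \right)} = \frac{3 R}{5}$ ($z{\left(R,N \right)} = - \frac{- 4 R + R}{5} = - \frac{\left(-3\right) R}{5} = \frac{3 R}{5}$)
$Z = \frac{88586}{5}$ ($Z = \left(-55\right) \left(-322\right) + \frac{3}{5} \cdot 12 = 17710 + \frac{36}{5} = \frac{88586}{5} \approx 17717.0$)
$- Z = \left(-1\right) \frac{88586}{5} = - \frac{88586}{5}$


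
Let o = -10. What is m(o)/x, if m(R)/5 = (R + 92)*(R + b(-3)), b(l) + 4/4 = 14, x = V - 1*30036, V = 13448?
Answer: -615/8294 ≈ -0.074150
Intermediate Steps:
x = -16588 (x = 13448 - 1*30036 = 13448 - 30036 = -16588)
b(l) = 13 (b(l) = -1 + 14 = 13)
m(R) = 5*(13 + R)*(92 + R) (m(R) = 5*((R + 92)*(R + 13)) = 5*((92 + R)*(13 + R)) = 5*((13 + R)*(92 + R)) = 5*(13 + R)*(92 + R))
m(o)/x = (5980 + 5*(-10)**2 + 525*(-10))/(-16588) = (5980 + 5*100 - 5250)*(-1/16588) = (5980 + 500 - 5250)*(-1/16588) = 1230*(-1/16588) = -615/8294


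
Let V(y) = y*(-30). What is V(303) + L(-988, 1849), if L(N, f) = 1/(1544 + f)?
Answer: -30842369/3393 ≈ -9090.0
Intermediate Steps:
V(y) = -30*y
V(303) + L(-988, 1849) = -30*303 + 1/(1544 + 1849) = -9090 + 1/3393 = -30842369/3393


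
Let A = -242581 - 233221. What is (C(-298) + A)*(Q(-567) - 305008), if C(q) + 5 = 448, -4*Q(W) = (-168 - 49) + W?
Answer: 144895127508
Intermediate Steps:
Q(W) = 217/4 - W/4 (Q(W) = -((-168 - 49) + W)/4 = -(-217 + W)/4 = 217/4 - W/4)
C(q) = 443 (C(q) = -5 + 448 = 443)
A = -475802
(C(-298) + A)*(Q(-567) - 305008) = (443 - 475802)*((217/4 - 1/4*(-567)) - 305008) = -475359*((217/4 + 567/4) - 305008) = -475359*(196 - 305008) = -475359*(-304812) = 144895127508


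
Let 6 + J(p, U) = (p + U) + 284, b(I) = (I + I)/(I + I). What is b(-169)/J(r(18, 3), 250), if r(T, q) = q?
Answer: 1/531 ≈ 0.0018832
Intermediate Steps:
b(I) = 1 (b(I) = (2*I)/((2*I)) = (2*I)*(1/(2*I)) = 1)
J(p, U) = 278 + U + p (J(p, U) = -6 + ((p + U) + 284) = -6 + ((U + p) + 284) = -6 + (284 + U + p) = 278 + U + p)
b(-169)/J(r(18, 3), 250) = 1/(278 + 250 + 3) = 1/531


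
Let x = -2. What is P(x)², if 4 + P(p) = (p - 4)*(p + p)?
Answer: 400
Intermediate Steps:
P(p) = -4 + 2*p*(-4 + p) (P(p) = -4 + (p - 4)*(p + p) = -4 + (-4 + p)*(2*p) = -4 + 2*p*(-4 + p))
P(x)² = (-4 - 8*(-2) + 2*(-2)²)² = (-4 + 16 + 2*4)² = (-4 + 16 + 8)² = 20² = 400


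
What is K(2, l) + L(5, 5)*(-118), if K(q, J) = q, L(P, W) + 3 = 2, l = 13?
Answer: 120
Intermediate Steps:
L(P, W) = -1 (L(P, W) = -3 + 2 = -1)
K(2, l) + L(5, 5)*(-118) = 2 - 1*(-118) = 2 + 118 = 120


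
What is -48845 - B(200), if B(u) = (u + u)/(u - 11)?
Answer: -9232105/189 ≈ -48847.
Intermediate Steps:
B(u) = 2*u/(-11 + u) (B(u) = (2*u)/(-11 + u) = 2*u/(-11 + u))
-48845 - B(200) = -48845 - 2*200/(-11 + 200) = -48845 - 2*200/189 = -48845 - 1*400/189 = -48845 - 400/189 = -9232105/189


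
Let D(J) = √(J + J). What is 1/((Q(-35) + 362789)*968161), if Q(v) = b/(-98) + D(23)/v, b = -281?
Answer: 87106327350/30595308044218492336649 + 6860*√46/30595308044218492336649 ≈ 2.8470e-12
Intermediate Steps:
D(J) = √2*√J (D(J) = √(2*J) = √2*√J)
Q(v) = 281/98 + √46/v (Q(v) = -281/(-98) + (√2*√23)/v = -281*(-1/98) + √46/v = 281/98 + √46/v)
1/((Q(-35) + 362789)*968161) = 1/(((281/98 + √46/(-35)) + 362789)*968161) = (1/968161)/((281/98 + √46*(-1/35)) + 362789) = (1/968161)/((281/98 - √46/35) + 362789) = (1/968161)/(35553603/98 - √46/35) = 1/(968161*(35553603/98 - √46/35))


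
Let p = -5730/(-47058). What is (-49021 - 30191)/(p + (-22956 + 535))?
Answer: 155314929/43961737 ≈ 3.5330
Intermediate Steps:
p = 955/7843 (p = -5730*(-1/47058) = 955/7843 ≈ 0.12176)
(-49021 - 30191)/(p + (-22956 + 535)) = (-49021 - 30191)/(955/7843 + (-22956 + 535)) = -79212/(955/7843 - 22421) = -79212/(-175846948/7843) = -79212*(-7843/175846948) = 155314929/43961737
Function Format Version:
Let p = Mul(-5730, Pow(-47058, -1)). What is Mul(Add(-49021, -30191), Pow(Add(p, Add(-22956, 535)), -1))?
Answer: Rational(155314929, 43961737) ≈ 3.5330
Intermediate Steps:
p = Rational(955, 7843) (p = Mul(-5730, Rational(-1, 47058)) = Rational(955, 7843) ≈ 0.12176)
Mul(Add(-49021, -30191), Pow(Add(p, Add(-22956, 535)), -1)) = Mul(Add(-49021, -30191), Pow(Add(Rational(955, 7843), Add(-22956, 535)), -1)) = Mul(-79212, Pow(Add(Rational(955, 7843), -22421), -1)) = Mul(-79212, Pow(Rational(-175846948, 7843), -1)) = Mul(-79212, Rational(-7843, 175846948)) = Rational(155314929, 43961737)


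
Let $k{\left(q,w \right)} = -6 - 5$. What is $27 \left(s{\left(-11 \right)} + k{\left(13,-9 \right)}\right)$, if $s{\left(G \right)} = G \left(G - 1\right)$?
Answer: $3267$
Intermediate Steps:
$k{\left(q,w \right)} = -11$
$s{\left(G \right)} = G \left(-1 + G\right)$
$27 \left(s{\left(-11 \right)} + k{\left(13,-9 \right)}\right) = 27 \left(- 11 \left(-1 - 11\right) - 11\right) = 27 \left(\left(-11\right) \left(-12\right) - 11\right) = 27 \left(132 - 11\right) = 27 \cdot 121 = 3267$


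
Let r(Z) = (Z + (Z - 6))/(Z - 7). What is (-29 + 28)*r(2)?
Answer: -⅖ ≈ -0.40000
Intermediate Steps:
r(Z) = (-6 + 2*Z)/(-7 + Z) (r(Z) = (Z + (-6 + Z))/(-7 + Z) = (-6 + 2*Z)/(-7 + Z))
(-29 + 28)*r(2) = (-29 + 28)*(2*(-3 + 2)/(-7 + 2)) = -2*(-1)/(-5) = -2*(-1)*(-1)/5 = -1*⅖ = -⅖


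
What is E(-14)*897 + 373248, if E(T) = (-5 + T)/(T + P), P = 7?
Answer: 2629779/7 ≈ 3.7568e+5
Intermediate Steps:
E(T) = (-5 + T)/(7 + T) (E(T) = (-5 + T)/(T + 7) = (-5 + T)/(7 + T))
E(-14)*897 + 373248 = ((-5 - 14)/(7 - 14))*897 + 373248 = (-19/(-7))*897 + 373248 = -⅐*(-19)*897 + 373248 = (19/7)*897 + 373248 = 17043/7 + 373248 = 2629779/7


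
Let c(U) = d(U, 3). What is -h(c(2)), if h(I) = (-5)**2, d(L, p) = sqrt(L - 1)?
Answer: -25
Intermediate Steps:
d(L, p) = sqrt(-1 + L)
c(U) = sqrt(-1 + U)
h(I) = 25
-h(c(2)) = -1*25 = -25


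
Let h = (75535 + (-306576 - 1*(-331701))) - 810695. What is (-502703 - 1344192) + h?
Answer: -2556930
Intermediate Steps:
h = -710035 (h = (75535 + (-306576 + 331701)) - 810695 = (75535 + 25125) - 810695 = 100660 - 810695 = -710035)
(-502703 - 1344192) + h = (-502703 - 1344192) - 710035 = -1846895 - 710035 = -2556930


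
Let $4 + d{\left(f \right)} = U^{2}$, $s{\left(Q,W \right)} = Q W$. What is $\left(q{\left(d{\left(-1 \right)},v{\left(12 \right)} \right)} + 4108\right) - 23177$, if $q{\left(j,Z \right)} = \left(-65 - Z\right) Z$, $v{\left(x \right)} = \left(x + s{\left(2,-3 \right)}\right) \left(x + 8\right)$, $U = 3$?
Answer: $-41269$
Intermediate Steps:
$v{\left(x \right)} = \left(-6 + x\right) \left(8 + x\right)$ ($v{\left(x \right)} = \left(x + 2 \left(-3\right)\right) \left(x + 8\right) = \left(x - 6\right) \left(8 + x\right) = \left(-6 + x\right) \left(8 + x\right)$)
$d{\left(f \right)} = 5$ ($d{\left(f \right)} = -4 + 3^{2} = -4 + 9 = 5$)
$q{\left(j,Z \right)} = Z \left(-65 - Z\right)$
$\left(q{\left(d{\left(-1 \right)},v{\left(12 \right)} \right)} + 4108\right) - 23177 = \left(- \left(-48 + 12^{2} + 2 \cdot 12\right) \left(65 + \left(-48 + 12^{2} + 2 \cdot 12\right)\right) + 4108\right) - 23177 = \left(- \left(-48 + 144 + 24\right) \left(65 + \left(-48 + 144 + 24\right)\right) + 4108\right) - 23177 = \left(\left(-1\right) 120 \left(65 + 120\right) + 4108\right) - 23177 = \left(\left(-1\right) 120 \cdot 185 + 4108\right) - 23177 = \left(-22200 + 4108\right) - 23177 = -18092 - 23177 = -41269$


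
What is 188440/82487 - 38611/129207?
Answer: 21162861523/10657897809 ≈ 1.9857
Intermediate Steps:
188440/82487 - 38611/129207 = 21162861523/10657897809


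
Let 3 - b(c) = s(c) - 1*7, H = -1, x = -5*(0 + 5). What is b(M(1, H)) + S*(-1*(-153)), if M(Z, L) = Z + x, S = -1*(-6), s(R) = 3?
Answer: 925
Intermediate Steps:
x = -25 (x = -5*5 = -25)
S = 6
M(Z, L) = -25 + Z (M(Z, L) = Z - 25 = -25 + Z)
b(c) = 7 (b(c) = 3 - (3 - 1*7) = 3 - (3 - 7) = 3 - 1*(-4) = 3 + 4 = 7)
b(M(1, H)) + S*(-1*(-153)) = 7 + 6*(-1*(-153)) = 7 + 6*153 = 7 + 918 = 925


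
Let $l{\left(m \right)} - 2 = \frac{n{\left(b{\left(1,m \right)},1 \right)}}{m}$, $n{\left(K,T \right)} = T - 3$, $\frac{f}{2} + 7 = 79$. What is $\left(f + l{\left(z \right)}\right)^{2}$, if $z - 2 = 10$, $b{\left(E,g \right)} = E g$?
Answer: $\frac{765625}{36} \approx 21267.0$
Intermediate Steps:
$f = 144$ ($f = -14 + 2 \cdot 79 = -14 + 158 = 144$)
$z = 12$ ($z = 2 + 10 = 12$)
$n{\left(K,T \right)} = -3 + T$ ($n{\left(K,T \right)} = T - 3 = -3 + T$)
$l{\left(m \right)} = 2 - \frac{2}{m}$ ($l{\left(m \right)} = 2 + \frac{-3 + 1}{m} = 2 - \frac{2}{m}$)
$\left(f + l{\left(z \right)}\right)^{2} = \left(144 + \left(2 - \frac{2}{12}\right)\right)^{2} = \left(144 + \left(2 - \frac{1}{6}\right)\right)^{2} = \left(144 + \frac{11}{6}\right)^{2} = \left(\frac{875}{6}\right)^{2} = \frac{765625}{36}$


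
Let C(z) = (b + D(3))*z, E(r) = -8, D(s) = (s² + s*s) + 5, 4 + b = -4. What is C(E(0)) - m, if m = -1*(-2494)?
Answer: -2614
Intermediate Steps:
b = -8 (b = -4 - 4 = -8)
D(s) = 5 + 2*s² (D(s) = (s² + s²) + 5 = 2*s² + 5 = 5 + 2*s²)
C(z) = 15*z (C(z) = (-8 + (5 + 2*3²))*z = (-8 + (5 + 2*9))*z = (-8 + (5 + 18))*z = (-8 + 23)*z = 15*z)
m = 2494
C(E(0)) - m = 15*(-8) - 1*2494 = -120 - 2494 = -2614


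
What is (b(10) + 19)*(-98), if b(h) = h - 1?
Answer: -2744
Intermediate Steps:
b(h) = -1 + h
(b(10) + 19)*(-98) = ((-1 + 10) + 19)*(-98) = (9 + 19)*(-98) = 28*(-98) = -2744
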